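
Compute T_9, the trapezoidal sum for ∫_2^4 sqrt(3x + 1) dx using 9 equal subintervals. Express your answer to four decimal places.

Δx = (4 − 2)/9 = 2/9.
f(2) ≈ 2.6458, f(20/9) ≈ 2.7689, f(22/9) ≈ 2.8868, f(8/3) ≈ 3.0000, f(26/9) ≈ 3.1091, f(28/9) ≈ 3.2146, f(10/3) ≈ 3.3166, f(32/9) ≈ 3.4157, f(34/9) ≈ 3.5119, f(4) ≈ 3.6056.
T_9 = (Δx/2)·[f(x_0) + 2f(x_1) + ... + 2f(x_{8}) + f(x_9)].
Sum ≈ 6.2998.

6.2998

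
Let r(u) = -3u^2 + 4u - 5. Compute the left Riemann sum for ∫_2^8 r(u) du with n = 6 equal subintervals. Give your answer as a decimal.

-339

Δu = (8 − 2)/6 = 1.
Left endpoints: 2, 3, 4, 5, 6, 7.
r(2) = -9, r(3) = -20, r(4) = -37, r(5) = -60, r(6) = -89, r(7) = -124.
Sum = Δu · [r(2) + r(3) + r(4) + ...].
Sum = -339.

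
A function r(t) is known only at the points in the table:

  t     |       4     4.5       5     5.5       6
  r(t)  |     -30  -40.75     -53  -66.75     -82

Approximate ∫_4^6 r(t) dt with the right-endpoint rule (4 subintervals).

-121.25

Δt = 0.5.
Sum = 0.5·[(-40.75) + (-53) + (-66.75) + (-82)] = -121.25.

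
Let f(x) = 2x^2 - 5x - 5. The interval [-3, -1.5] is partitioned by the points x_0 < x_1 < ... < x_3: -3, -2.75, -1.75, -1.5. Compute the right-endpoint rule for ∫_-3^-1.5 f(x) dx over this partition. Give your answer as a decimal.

17.59375

Subinterval widths: 0.25, 1, 0.25.
Right endpoints: -2.75, -1.75, -1.5.
f(-2.75) = 23.875, f(-1.75) = 9.875, f(-1.5) = 7.
Sum = Σ Δx_i · f(x_i).
Sum = 17.59375.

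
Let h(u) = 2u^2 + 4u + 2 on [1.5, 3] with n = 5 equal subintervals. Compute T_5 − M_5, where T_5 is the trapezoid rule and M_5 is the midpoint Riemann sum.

T_5 = 32.295.
M_5 = 32.2275.
T_5 − M_5 = 0.0675.

0.0675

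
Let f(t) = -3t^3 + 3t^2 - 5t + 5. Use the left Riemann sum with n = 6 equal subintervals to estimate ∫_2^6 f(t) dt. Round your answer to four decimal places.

Δt = (6 − 2)/6 = 2/3.
Left endpoints: 2, 8/3, 10/3, 4, 14/3, 16/3.
f(2) = -17, f(8/3) = -395/9, f(10/3) = -805/9, f(4) = -159, f(14/3) = -2321/9, f(16/3) = -3523/9.
Sum = Δt · [f(2) + f(8/3) + f(10/3) + ...].
Sum ≈ -639.1111.

-639.1111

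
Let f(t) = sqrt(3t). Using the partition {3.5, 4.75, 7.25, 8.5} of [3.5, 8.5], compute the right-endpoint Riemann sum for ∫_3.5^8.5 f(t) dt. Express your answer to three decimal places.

Subinterval widths: 1.25, 2.5, 1.25.
Right endpoints: 4.75, 7.25, 8.5.
f(4.75) ≈ 3.775, f(7.25) ≈ 4.664, f(8.5) ≈ 5.050.
Sum = Σ Δt_i · f(t_i).
Sum ≈ 22.690.

22.690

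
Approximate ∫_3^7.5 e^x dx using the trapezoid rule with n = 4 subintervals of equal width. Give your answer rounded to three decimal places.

Δx = (7.5 − 3)/4 = 1.125.
f(3) ≈ 20.086, f(4.125) ≈ 61.868, f(5.25) ≈ 190.566, f(6.375) ≈ 586.985, f(7.5) ≈ 1808.042.
T_4 = (Δx/2)·[f(x_0) + 2f(x_1) + 2f(x_2) + 2f(x_3) + f(x_4)].
Sum ≈ 1972.669.

1972.669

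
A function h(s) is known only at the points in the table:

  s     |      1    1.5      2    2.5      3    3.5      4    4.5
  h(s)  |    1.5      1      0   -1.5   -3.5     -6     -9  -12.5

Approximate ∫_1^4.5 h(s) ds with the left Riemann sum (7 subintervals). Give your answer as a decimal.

-8.75

Δs = 0.5.
Sum = 0.5·[1.5 + 1 + 0 + (-1.5) + (-3.5) + (-6) + (-9)] = -8.75.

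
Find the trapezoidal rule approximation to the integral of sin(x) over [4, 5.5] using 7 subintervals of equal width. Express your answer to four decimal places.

-1.3571

Δx = (5.5 − 4)/7 = 3/14.
f(4) ≈ -0.7568, f(59/14) ≈ -0.8785, f(31/7) ≈ -0.9600, f(65/14) ≈ -0.9976, f(34/7) ≈ -0.9895, f(71/14) ≈ -0.9362, f(37/7) ≈ -0.8401, f(5.5) ≈ -0.7055.
T_7 = (Δx/2)·[f(x_0) + 2f(x_1) + ... + 2f(x_{6}) + f(x_7)].
Sum ≈ -1.3571.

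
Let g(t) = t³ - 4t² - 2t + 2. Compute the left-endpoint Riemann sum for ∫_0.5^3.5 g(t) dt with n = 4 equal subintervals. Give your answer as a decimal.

-20.71875

Δt = (3.5 − 0.5)/4 = 0.75.
Left endpoints: 0.5, 1.25, 2, 2.75.
g(0.5) = 0.125, g(1.25) = -4.796875, g(2) = -10, g(2.75) = -12.953125.
Sum = Δt · [g(0.5) + g(1.25) + g(2) + g(2.75)].
Sum = -20.71875.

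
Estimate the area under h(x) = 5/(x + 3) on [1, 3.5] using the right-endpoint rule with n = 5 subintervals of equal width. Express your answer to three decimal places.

2.311

Δx = (3.5 − 1)/5 = 0.5.
Right endpoints: 1.5, 2, 2.5, 3, 3.5.
h(1.5) = 10/9, h(2) = 1, h(2.5) = 10/11, h(3) = 5/6, h(3.5) = 10/13.
Sum = Δx · [h(1.5) + h(2) + h(2.5) + h(3) + h(3.5)].
Sum ≈ 2.311.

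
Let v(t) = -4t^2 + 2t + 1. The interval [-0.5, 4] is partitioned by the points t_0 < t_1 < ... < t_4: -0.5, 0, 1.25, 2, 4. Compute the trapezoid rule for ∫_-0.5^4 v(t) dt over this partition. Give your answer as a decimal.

Subinterval widths: 0.5, 1.25, 0.75, 2.
v(-0.5) = -1, v(0) = 1, v(1.25) = -2.75, v(2) = -11, v(4) = -55.
On each subinterval the trapezoid contributes (Δt_i/2)·[v(t_{i-1}) + v(t_i)].
Sum = -72.25.

-72.25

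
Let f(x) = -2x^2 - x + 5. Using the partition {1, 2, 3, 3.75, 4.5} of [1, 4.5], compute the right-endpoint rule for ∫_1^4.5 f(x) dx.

-71.15625

Subinterval widths: 1, 1, 0.75, 0.75.
Right endpoints: 2, 3, 3.75, 4.5.
f(2) = -5, f(3) = -16, f(3.75) = -26.875, f(4.5) = -40.
Sum = Σ Δx_i · f(x_i).
Sum = -71.15625.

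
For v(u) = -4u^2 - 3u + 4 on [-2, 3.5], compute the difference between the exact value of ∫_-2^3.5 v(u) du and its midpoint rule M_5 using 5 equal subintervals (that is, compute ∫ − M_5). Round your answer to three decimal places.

Exact integral: ∫_-2^3.5 v(u) du ≈ -58.20833.
M_5 = -55.99.
Error ≈ -58.20833 − (-55.99) ≈ -2.218.

-2.218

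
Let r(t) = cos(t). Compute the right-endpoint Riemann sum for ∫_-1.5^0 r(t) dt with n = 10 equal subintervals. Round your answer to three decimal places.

Δt = (0 − (-1.5))/10 = 0.15.
Right endpoints: -1.35, -1.2, -1.05, -0.9, -0.75, -0.6, -0.45, -0.3, -0.15, 0.
r(-1.35) ≈ 0.219, r(-1.2) ≈ 0.362, r(-1.05) ≈ 0.498, r(-0.9) ≈ 0.622, r(-0.75) ≈ 0.732, r(-0.6) ≈ 0.825, r(-0.45) ≈ 0.900, r(-0.3) ≈ 0.955, r(-0.15) ≈ 0.989, r(0) ≈ 1.000.
Sum = Δt · [r(-1.35) + r(-1.2) + r(-1.05) + ...].
Sum ≈ 1.065.

1.065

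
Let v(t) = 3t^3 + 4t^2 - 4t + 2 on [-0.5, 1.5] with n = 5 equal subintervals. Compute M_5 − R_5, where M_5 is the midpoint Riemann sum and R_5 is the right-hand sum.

M_5 = 8.19.
R_5 = 10.97.
M_5 − R_5 = -2.78.

-2.78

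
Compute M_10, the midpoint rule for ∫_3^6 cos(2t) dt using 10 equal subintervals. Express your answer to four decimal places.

-0.1305

Δt = (6 − 3)/10 = 0.3.
Midpoints: 3.15, 3.45, 3.75, 4.05, 4.35, 4.65, 4.95, 5.25, 5.55, 5.85.
f(3.15) ≈ 0.9999, f(3.45) ≈ 0.8157, f(3.75) ≈ 0.3466, f(4.05) ≈ -0.2435, f(4.35) ≈ -0.7486, f(4.65) ≈ -0.9922, f(4.95) ≈ -0.8892, f(5.25) ≈ -0.4755, f(5.55) ≈ 0.1042, f(5.85) ≈ 0.6476.
Sum = Δt · [f(3.15) + f(3.45) + f(3.75) + ...].
Sum ≈ -0.1305.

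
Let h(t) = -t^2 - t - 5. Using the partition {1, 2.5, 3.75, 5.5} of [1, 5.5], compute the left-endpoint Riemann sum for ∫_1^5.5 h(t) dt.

-67.609375

Subinterval widths: 1.5, 1.25, 1.75.
Left endpoints: 1, 2.5, 3.75.
h(1) = -7, h(2.5) = -13.75, h(3.75) = -22.8125.
Sum = Σ Δt_i · h(t_i).
Sum = -67.609375.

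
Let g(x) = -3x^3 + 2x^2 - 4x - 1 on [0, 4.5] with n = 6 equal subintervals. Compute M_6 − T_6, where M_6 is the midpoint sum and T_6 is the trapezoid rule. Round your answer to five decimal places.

11.54883

M_6 ≈ -287.9472656.
T_6 = -299.49609375.
M_6 − T_6 ≈ 11.54883.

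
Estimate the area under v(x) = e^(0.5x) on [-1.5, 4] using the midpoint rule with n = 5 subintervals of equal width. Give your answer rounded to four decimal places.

Δx = (4 − (-1.5))/5 = 1.1.
Midpoints: -0.95, 0.15, 1.25, 2.35, 3.45.
v(-0.95) ≈ 0.6219, v(0.15) ≈ 1.0779, v(1.25) ≈ 1.8682, v(2.35) ≈ 3.2381, v(3.45) ≈ 5.6125.
Sum = Δx · [v(-0.95) + v(0.15) + v(1.25) + v(2.35) + v(3.45)].
Sum ≈ 13.6605.

13.6605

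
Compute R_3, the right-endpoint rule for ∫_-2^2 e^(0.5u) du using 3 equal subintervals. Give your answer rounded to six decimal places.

6.440567

Δu = (2 − (-2))/3 = 4/3.
Right endpoints: -2/3, 2/3, 2.
f(-2/3) ≈ 0.716531, f(2/3) ≈ 1.395612, f(2) ≈ 2.718282.
Sum = Δu · [f(-2/3) + f(2/3) + f(2)].
Sum ≈ 6.440567.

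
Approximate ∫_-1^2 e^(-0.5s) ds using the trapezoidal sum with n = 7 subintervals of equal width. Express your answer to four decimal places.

2.5715

Δs = (2 − (-1))/7 = 3/7.
f(-1) ≈ 1.6487, f(-4/7) ≈ 1.3307, f(-1/7) ≈ 1.0740, f(2/7) ≈ 0.8669, f(5/7) ≈ 0.6997, f(8/7) ≈ 0.5647, f(11/7) ≈ 0.4558, f(2) ≈ 0.3679.
T_7 = (Δs/2)·[f(s_0) + 2f(s_1) + ... + 2f(s_{6}) + f(s_7)].
Sum ≈ 2.5715.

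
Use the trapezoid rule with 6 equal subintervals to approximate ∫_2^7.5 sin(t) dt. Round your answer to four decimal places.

Δt = (7.5 − 2)/6 = 11/12.
f(2) ≈ 0.9093, f(35/12) ≈ 0.2230, f(23/6) ≈ -0.6379, f(4.75) ≈ -0.9993, f(17/3) ≈ -0.5782, f(79/12) ≈ 0.2957, f(7.5) ≈ 0.9380.
T_6 = (Δt/2)·[f(t_0) + 2f(t_1) + ... + 2f(t_{5}) + f(t_6)].
Sum ≈ -0.7086.

-0.7086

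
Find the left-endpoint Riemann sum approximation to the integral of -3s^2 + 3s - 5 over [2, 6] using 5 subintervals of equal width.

-147.68

Δs = (6 − 2)/5 = 0.8.
Left endpoints: 2, 2.8, 3.6, 4.4, 5.2.
f(2) = -11, f(2.8) = -20.12, f(3.6) = -33.08, f(4.4) = -49.88, f(5.2) = -70.52.
Sum = Δs · [f(2) + f(2.8) + f(3.6) + f(4.4) + f(5.2)].
Sum = -147.68.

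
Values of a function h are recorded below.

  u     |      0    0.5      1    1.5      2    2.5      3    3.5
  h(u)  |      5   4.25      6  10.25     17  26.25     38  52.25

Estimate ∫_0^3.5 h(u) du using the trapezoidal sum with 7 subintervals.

Δu = 0.5.
T_7 = (0.5/2)·[5 + 2·4.25 + 2·6 + 2·10.25 + 2·17 + 2·26.25 + 2·38 + 52.25] = 65.1875.

65.1875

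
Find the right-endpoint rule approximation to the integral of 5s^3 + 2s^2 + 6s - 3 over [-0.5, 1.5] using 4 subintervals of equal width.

17.75

Δs = (1.5 − (-0.5))/4 = 0.5.
Right endpoints: 0, 0.5, 1, 1.5.
f(0) = -3, f(0.5) = 1.125, f(1) = 10, f(1.5) = 27.375.
Sum = Δs · [f(0) + f(0.5) + f(1) + f(1.5)].
Sum = 17.75.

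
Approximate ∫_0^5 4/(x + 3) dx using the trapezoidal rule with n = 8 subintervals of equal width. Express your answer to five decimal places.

Δx = (5 − 0)/8 = 0.625.
f(0) = 4/3, f(0.625) = 32/29, f(1.25) = 16/17, f(1.875) = 32/39, f(2.5) = 8/11, f(3.125) = 32/49, f(3.75) = 16/27, f(4.375) = 32/59, f(5) = 0.5.
T_8 = (Δx/2)·[f(x_0) + 2f(x_1) + ... + 2f(x_{7}) + f(x_8)].
Sum ≈ 3.93569.

3.93569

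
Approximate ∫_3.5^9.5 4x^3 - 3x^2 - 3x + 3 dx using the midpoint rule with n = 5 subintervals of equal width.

Δx = (9.5 − 3.5)/5 = 1.2.
Midpoints: 4.1, 5.3, 6.5, 7.7, 8.9.
f(4.1) = 215.954, f(5.3) = 498.338, f(6.5) = 955.25, f(7.7) = 1628.162, f(8.9) = 2558.546.
Sum = Δx · [f(4.1) + f(5.3) + f(6.5) + f(7.7) + f(8.9)].
Sum = 7027.5.

7027.5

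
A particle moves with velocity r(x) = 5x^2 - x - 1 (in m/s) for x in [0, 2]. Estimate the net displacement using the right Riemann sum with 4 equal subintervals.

Δx = (2 − 0)/4 = 0.5.
Right endpoints: 0.5, 1, 1.5, 2.
r(0.5) = -0.25, r(1) = 3, r(1.5) = 8.75, r(2) = 17.
Sum = Δx · [r(0.5) + r(1) + r(1.5) + r(2)].
Sum = 14.25.

14.25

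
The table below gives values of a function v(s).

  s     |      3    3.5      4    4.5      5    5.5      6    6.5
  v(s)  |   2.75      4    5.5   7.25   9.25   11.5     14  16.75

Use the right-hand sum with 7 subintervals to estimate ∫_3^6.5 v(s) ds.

Δs = 0.5.
Sum = 0.5·[4 + 5.5 + 7.25 + 9.25 + 11.5 + 14 + 16.75] = 34.125.

34.125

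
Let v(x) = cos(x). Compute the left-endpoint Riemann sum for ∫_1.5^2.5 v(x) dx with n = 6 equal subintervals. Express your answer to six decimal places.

Δx = (2.5 − 1.5)/6 = 1/6.
Left endpoints: 1.5, 5/3, 11/6, 2, 13/6, 7/3.
v(1.5) ≈ 0.070737, v(5/3) ≈ -0.095724, v(11/6) ≈ -0.259531, v(2) ≈ -0.416147, v(13/6) ≈ -0.561229, v(7/3) ≈ -0.690758.
Sum = Δx · [v(1.5) + v(5/3) + v(11/6) + ...].
Sum ≈ -0.325442.

-0.325442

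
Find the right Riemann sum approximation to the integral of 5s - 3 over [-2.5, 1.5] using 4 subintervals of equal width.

-12

Δs = (1.5 − (-2.5))/4 = 1.
Right endpoints: -1.5, -0.5, 0.5, 1.5.
f(-1.5) = -10.5, f(-0.5) = -5.5, f(0.5) = -0.5, f(1.5) = 4.5.
Sum = Δs · [f(-1.5) + f(-0.5) + f(0.5) + f(1.5)].
Sum = -12.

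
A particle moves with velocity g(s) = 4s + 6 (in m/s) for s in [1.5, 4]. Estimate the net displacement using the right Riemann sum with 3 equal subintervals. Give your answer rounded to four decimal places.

Δs = (4 − 1.5)/3 = 5/6.
Right endpoints: 7/3, 19/6, 4.
g(7/3) = 46/3, g(19/6) = 56/3, g(4) = 22.
Sum = Δs · [g(7/3) + g(19/6) + g(4)].
Sum ≈ 46.6667.

46.6667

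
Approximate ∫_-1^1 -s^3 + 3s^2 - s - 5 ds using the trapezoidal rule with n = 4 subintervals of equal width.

-7.75

Δs = (1 − (-1))/4 = 0.5.
f(-1) = 0, f(-0.5) = -3.625, f(0) = -5, f(0.5) = -4.875, f(1) = -4.
T_4 = (Δs/2)·[f(s_0) + 2f(s_1) + 2f(s_2) + 2f(s_3) + f(s_4)].
Sum = -7.75.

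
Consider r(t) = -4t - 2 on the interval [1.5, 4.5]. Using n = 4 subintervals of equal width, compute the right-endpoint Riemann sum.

-46.5

Δt = (4.5 − 1.5)/4 = 0.75.
Right endpoints: 2.25, 3, 3.75, 4.5.
r(2.25) = -11, r(3) = -14, r(3.75) = -17, r(4.5) = -20.
Sum = Δt · [r(2.25) + r(3) + r(3.75) + r(4.5)].
Sum = -46.5.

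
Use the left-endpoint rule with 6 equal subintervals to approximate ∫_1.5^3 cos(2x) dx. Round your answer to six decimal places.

-0.449639

Δx = (3 − 1.5)/6 = 0.25.
Left endpoints: 1.5, 1.75, 2, 2.25, 2.5, 2.75.
f(1.5) ≈ -0.989992, f(1.75) ≈ -0.936457, f(2) ≈ -0.653644, f(2.25) ≈ -0.210796, f(2.5) ≈ 0.283662, f(2.75) ≈ 0.708670.
Sum = Δx · [f(1.5) + f(1.75) + f(2) + ...].
Sum ≈ -0.449639.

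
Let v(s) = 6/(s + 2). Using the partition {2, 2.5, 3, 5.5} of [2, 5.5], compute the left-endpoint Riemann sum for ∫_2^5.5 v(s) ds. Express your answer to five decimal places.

4.41667

Subinterval widths: 0.5, 0.5, 2.5.
Left endpoints: 2, 2.5, 3.
v(2) = 1.5, v(2.5) = 4/3, v(3) = 1.2.
Sum = Σ Δs_i · v(s_i).
Sum ≈ 4.41667.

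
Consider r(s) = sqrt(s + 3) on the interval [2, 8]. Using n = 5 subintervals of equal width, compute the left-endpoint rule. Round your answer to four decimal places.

16.2113

Δs = (8 − 2)/5 = 1.2.
Left endpoints: 2, 3.2, 4.4, 5.6, 6.8.
r(2) ≈ 2.2361, r(3.2) ≈ 2.4900, r(4.4) ≈ 2.7203, r(5.6) ≈ 2.9326, r(6.8) ≈ 3.1305.
Sum = Δs · [r(2) + r(3.2) + r(4.4) + r(5.6) + r(6.8)].
Sum ≈ 16.2113.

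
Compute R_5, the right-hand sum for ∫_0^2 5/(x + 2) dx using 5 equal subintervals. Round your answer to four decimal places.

3.2282

Δx = (2 − 0)/5 = 0.4.
Right endpoints: 0.4, 0.8, 1.2, 1.6, 2.
f(0.4) = 25/12, f(0.8) = 25/14, f(1.2) = 1.5625, f(1.6) = 25/18, f(2) = 1.25.
Sum = Δx · [f(0.4) + f(0.8) + f(1.2) + f(1.6) + f(2)].
Sum ≈ 3.2282.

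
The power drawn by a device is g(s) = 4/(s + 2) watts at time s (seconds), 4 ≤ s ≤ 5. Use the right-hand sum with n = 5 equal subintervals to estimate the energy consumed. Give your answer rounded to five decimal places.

0.60718

Δs = (5 − 4)/5 = 0.2.
Right endpoints: 4.2, 4.4, 4.6, 4.8, 5.
g(4.2) = 20/31, g(4.4) = 0.625, g(4.6) = 20/33, g(4.8) = 10/17, g(5) = 4/7.
Sum = Δs · [g(4.2) + g(4.4) + g(4.6) + g(4.8) + g(5)].
Sum ≈ 0.60718.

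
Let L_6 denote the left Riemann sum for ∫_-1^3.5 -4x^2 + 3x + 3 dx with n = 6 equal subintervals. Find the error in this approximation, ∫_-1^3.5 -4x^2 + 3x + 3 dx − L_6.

Exact integral: ∫_-1^3.5 f(x) dx = -28.125.
L_6 = -18.
Error = -28.125 − (-18) = -10.125.

-10.125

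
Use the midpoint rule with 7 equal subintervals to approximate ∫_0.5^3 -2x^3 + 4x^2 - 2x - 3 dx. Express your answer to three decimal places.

-20.713

Δx = (3 − 0.5)/7 = 5/14.
Midpoints: 19/28, 29/28, 39/28, 1.75, 59/28, 69/28, 79/28.
f(19/28) = -34467/10976, f(29/28) = -32957/10976, f(39/28) = -37647/10976, f(1.75) = -4.96875, f(59/28) = -89627/10976, f(69/28) = -148917/10976, f(79/28) = -238407/10976.
Sum = Δx · [f(19/28) + f(29/28) + f(39/28) + ...].
Sum ≈ -20.713.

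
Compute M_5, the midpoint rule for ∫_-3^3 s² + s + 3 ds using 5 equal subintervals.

35.28

Δs = (3 − (-3))/5 = 1.2.
Midpoints: -2.4, -1.2, 0, 1.2, 2.4.
f(-2.4) = 6.36, f(-1.2) = 3.24, f(0) = 3, f(1.2) = 5.64, f(2.4) = 11.16.
Sum = Δs · [f(-2.4) + f(-1.2) + f(0) + f(1.2) + f(2.4)].
Sum = 35.28.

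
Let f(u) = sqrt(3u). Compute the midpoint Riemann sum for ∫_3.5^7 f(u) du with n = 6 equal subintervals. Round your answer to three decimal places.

13.826

Δu = (7 − 3.5)/6 = 7/12.
Midpoints: 91/24, 4.375, 119/24, 133/24, 6.125, 161/24.
f(91/24) ≈ 3.373, f(4.375) ≈ 3.623, f(119/24) ≈ 3.857, f(133/24) ≈ 4.077, f(6.125) ≈ 4.287, f(161/24) ≈ 4.486.
Sum = Δu · [f(91/24) + f(4.375) + f(119/24) + ...].
Sum ≈ 13.826.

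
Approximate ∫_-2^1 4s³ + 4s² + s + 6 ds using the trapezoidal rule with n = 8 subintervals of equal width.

13.359375

Δs = (1 − (-2))/8 = 0.375.
f(-2) = -12, f(-1.625) = -2.2265625, f(-1.25) = 3.1875, f(-0.875) = 5.5078125, f(-0.5) = 6, f(-0.125) = 5.9296875, f(0.25) = 6.5625, f(0.625) = 9.1640625, f(1) = 15.
T_8 = (Δs/2)·[f(s_0) + 2f(s_1) + ... + 2f(s_{7}) + f(s_8)].
Sum = 13.359375.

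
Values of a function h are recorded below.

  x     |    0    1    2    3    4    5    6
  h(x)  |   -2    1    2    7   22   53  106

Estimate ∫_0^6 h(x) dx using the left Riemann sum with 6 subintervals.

83

Δx = 1.
Sum = 1·[(-2) + 1 + 2 + 7 + 22 + 53] = 83.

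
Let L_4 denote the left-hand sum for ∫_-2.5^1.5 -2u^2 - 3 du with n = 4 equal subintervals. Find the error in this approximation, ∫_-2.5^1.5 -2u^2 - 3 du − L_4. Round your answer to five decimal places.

Exact integral: ∫_-2.5^1.5 f(u) du ≈ -24.6666667.
L_4 = -30.
Error ≈ -24.6666667 − (-30) ≈ 5.33333.

5.33333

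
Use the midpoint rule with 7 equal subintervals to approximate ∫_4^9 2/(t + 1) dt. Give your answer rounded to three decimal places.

1.385

Δt = (9 − 4)/7 = 5/7.
Midpoints: 61/14, 71/14, 81/14, 6.5, 101/14, 111/14, 121/14.
f(61/14) = 28/75, f(71/14) = 28/85, f(81/14) = 28/95, f(6.5) = 4/15, f(101/14) = 28/115, f(111/14) = 0.224, f(121/14) = 28/135.
Sum = Δt · [f(61/14) + f(71/14) + f(81/14) + ...].
Sum ≈ 1.385.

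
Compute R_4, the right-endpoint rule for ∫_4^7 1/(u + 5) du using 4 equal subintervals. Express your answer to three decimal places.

0.278

Δu = (7 − 4)/4 = 0.75.
Right endpoints: 4.75, 5.5, 6.25, 7.
f(4.75) = 4/39, f(5.5) = 2/21, f(6.25) = 4/45, f(7) = 1/12.
Sum = Δu · [f(4.75) + f(5.5) + f(6.25) + f(7)].
Sum ≈ 0.278.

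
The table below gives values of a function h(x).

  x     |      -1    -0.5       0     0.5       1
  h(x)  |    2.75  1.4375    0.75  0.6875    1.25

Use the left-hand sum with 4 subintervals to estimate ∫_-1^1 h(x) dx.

Δx = 0.5.
Sum = 0.5·[2.75 + 1.4375 + 0.75 + 0.6875] = 2.8125.

2.8125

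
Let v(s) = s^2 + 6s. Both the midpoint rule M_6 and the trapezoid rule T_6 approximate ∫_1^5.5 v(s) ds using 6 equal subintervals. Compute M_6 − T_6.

M_6 = 142.6640625.
T_6 = 143.296875.
M_6 − T_6 = -0.6328125.

-0.6328125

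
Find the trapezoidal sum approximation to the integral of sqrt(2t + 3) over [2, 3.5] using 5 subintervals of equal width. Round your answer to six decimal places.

Δt = (3.5 − 2)/5 = 0.3.
f(2) ≈ 2.645751, f(2.3) ≈ 2.756810, f(2.6) ≈ 2.863564, f(2.9) ≈ 2.966479, f(3.2) ≈ 3.065942, f(3.5) ≈ 3.162278.
T_5 = (Δt/2)·[f(t_0) + 2f(t_1) + ... + 2f(t_{4}) + f(t_5)].
Sum ≈ 4.367043.

4.367043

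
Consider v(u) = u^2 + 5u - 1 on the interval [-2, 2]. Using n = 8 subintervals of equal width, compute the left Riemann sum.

Δu = (2 − (-2))/8 = 0.5.
Left endpoints: -2, -1.5, -1, -0.5, 0, 0.5, 1, 1.5.
v(-2) = -7, v(-1.5) = -6.25, v(-1) = -5, v(-0.5) = -3.25, v(0) = -1, v(0.5) = 1.75, v(1) = 5, v(1.5) = 8.75.
Sum = Δu · [v(-2) + v(-1.5) + v(-1) + ...].
Sum = -3.5.

-3.5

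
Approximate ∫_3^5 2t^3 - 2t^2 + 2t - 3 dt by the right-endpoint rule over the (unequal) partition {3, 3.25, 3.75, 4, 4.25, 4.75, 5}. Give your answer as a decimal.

249.265625

Subinterval widths: 0.25, 0.5, 0.25, 0.25, 0.5, 0.25.
Right endpoints: 3.25, 3.75, 4, 4.25, 4.75, 5.
f(3.25) = 51.03125, f(3.75) = 81.84375, f(4) = 101, f(4.25) = 122.90625, f(4.75) = 175.71875, f(5) = 207.
Sum = Σ Δt_i · f(t_i).
Sum = 249.265625.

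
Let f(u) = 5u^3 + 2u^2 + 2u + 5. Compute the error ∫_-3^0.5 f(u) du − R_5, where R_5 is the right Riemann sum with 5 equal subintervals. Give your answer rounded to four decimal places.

-39.0060

Exact integral: ∫_-3^0.5 f(u) du ≈ -74.338542.
R_5 = -35.3325.
Error ≈ -74.338542 − (-35.3325) ≈ -39.0060.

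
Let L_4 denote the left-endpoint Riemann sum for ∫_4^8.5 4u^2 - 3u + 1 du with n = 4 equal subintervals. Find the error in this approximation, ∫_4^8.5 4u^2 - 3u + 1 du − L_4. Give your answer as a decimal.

Exact integral: ∫_4^8.5 f(u) du = 653.625.
L_4 = 538.453125.
Error = 653.625 − 538.453125 = 115.171875.

115.171875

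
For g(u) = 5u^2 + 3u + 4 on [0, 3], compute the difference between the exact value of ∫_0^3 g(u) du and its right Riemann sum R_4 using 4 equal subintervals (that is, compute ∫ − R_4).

Exact integral: ∫_0^3 g(u) du = 70.5.
R_4 = 92.15625.
Error = 70.5 − 92.15625 = -21.65625.

-21.65625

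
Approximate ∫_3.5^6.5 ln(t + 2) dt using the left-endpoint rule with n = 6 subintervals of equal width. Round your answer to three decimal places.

5.704

Δt = (6.5 − 3.5)/6 = 0.5.
Left endpoints: 3.5, 4, 4.5, 5, 5.5, 6.
f(3.5) ≈ 1.705, f(4) ≈ 1.792, f(4.5) ≈ 1.872, f(5) ≈ 1.946, f(5.5) ≈ 2.015, f(6) ≈ 2.079.
Sum = Δt · [f(3.5) + f(4) + f(4.5) + ...].
Sum ≈ 5.704.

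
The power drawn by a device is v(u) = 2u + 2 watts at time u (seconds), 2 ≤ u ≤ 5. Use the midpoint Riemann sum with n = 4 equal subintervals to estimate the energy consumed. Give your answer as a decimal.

27

Δu = (5 − 2)/4 = 0.75.
Midpoints: 2.375, 3.125, 3.875, 4.625.
v(2.375) = 6.75, v(3.125) = 8.25, v(3.875) = 9.75, v(4.625) = 11.25.
Sum = Δu · [v(2.375) + v(3.125) + v(3.875) + v(4.625)].
Sum = 27.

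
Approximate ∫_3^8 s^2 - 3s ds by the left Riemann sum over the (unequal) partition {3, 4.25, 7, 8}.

Subinterval widths: 1.25, 2.75, 1.
Left endpoints: 3, 4.25, 7.
f(3) = 0, f(4.25) = 5.3125, f(7) = 28.
Sum = Σ Δs_i · f(s_i).
Sum = 42.609375.

42.609375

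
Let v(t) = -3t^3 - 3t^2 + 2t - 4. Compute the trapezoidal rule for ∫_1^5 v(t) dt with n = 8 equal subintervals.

-589

Δt = (5 − 1)/8 = 0.5.
v(1) = -8, v(1.5) = -17.875, v(2) = -36, v(2.5) = -64.625, v(3) = -106, v(3.5) = -162.375, v(4) = -236, v(4.5) = -329.125, v(5) = -444.
T_8 = (Δt/2)·[v(t_0) + 2v(t_1) + ... + 2v(t_{7}) + v(t_8)].
Sum = -589.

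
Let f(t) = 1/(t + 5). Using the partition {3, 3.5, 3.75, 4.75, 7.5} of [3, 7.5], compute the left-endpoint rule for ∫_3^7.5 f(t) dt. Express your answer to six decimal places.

Subinterval widths: 0.5, 0.25, 1, 2.75.
Left endpoints: 3, 3.5, 3.75, 4.75.
f(3) = 0.125, f(3.5) = 2/17, f(3.75) = 4/35, f(4.75) = 4/39.
Sum = Σ Δt_i · f(t_i).
Sum ≈ 0.488249.

0.488249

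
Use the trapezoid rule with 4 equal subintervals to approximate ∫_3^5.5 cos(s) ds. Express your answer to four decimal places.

Δs = (5.5 − 3)/4 = 0.625.
f(3) ≈ -0.9900, f(3.625) ≈ -0.8854, f(4.25) ≈ -0.4461, f(4.875) ≈ 0.1619, f(5.5) ≈ 0.7087.
T_4 = (Δs/2)·[f(s_0) + 2f(s_1) + 2f(s_2) + 2f(s_3) + f(s_4)].
Sum ≈ -0.8189.

-0.8189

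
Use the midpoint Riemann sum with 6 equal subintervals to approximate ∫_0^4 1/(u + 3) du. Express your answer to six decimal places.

Δu = (4 − 0)/6 = 2/3.
Midpoints: 1/3, 1, 5/3, 7/3, 3, 11/3.
f(1/3) = 0.3, f(1) = 0.25, f(5/3) = 3/14, f(7/3) = 0.1875, f(3) = 1/6, f(11/3) = 0.15.
Sum = Δu · [f(1/3) + f(1) + f(5/3) + ...].
Sum ≈ 0.845635.

0.845635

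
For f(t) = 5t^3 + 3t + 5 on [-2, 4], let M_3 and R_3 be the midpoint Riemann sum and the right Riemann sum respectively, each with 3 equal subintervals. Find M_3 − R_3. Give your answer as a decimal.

-468

M_3 = 318.
R_3 = 786.
M_3 − R_3 = -468.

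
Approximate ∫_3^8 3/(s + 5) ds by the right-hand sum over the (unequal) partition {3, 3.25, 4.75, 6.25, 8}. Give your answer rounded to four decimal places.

1.3563

Subinterval widths: 0.25, 1.5, 1.5, 1.75.
Right endpoints: 3.25, 4.75, 6.25, 8.
f(3.25) = 4/11, f(4.75) = 4/13, f(6.25) = 4/15, f(8) = 3/13.
Sum = Σ Δs_i · f(s_i).
Sum ≈ 1.3563.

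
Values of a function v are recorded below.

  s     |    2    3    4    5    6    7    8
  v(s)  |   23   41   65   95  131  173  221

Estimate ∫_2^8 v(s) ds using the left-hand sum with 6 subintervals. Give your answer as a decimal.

528

Δs = 1.
Sum = 1·[23 + 41 + 65 + 95 + 131 + 173] = 528.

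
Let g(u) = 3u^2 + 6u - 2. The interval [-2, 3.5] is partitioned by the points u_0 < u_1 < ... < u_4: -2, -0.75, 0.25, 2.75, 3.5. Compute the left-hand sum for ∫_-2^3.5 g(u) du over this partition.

Subinterval widths: 1.25, 1, 2.5, 0.75.
Left endpoints: -2, -0.75, 0.25, 2.75.
g(-2) = -2, g(-0.75) = -4.8125, g(0.25) = -0.3125, g(2.75) = 37.1875.
Sum = Σ Δu_i · g(u_i).
Sum = 19.796875.

19.796875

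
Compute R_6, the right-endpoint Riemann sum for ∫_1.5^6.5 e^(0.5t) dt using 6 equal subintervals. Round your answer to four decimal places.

Δt = (6.5 − 1.5)/6 = 5/6.
Right endpoints: 7/3, 19/6, 4, 29/6, 17/3, 6.5.
f(7/3) ≈ 3.2113, f(19/6) ≈ 4.8712, f(4) ≈ 7.3891, f(29/6) ≈ 11.2084, f(17/3) ≈ 17.0020, f(6.5) ≈ 25.7903.
Sum = Δt · [f(7/3) + f(19/6) + f(4) + ...].
Sum ≈ 57.8936.

57.8936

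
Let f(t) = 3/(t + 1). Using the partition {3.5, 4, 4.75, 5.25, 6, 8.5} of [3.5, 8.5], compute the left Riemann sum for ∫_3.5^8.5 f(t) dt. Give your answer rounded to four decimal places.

2.4756

Subinterval widths: 0.5, 0.75, 0.5, 0.75, 2.5.
Left endpoints: 3.5, 4, 4.75, 5.25, 6.
f(3.5) = 2/3, f(4) = 0.6, f(4.75) = 12/23, f(5.25) = 0.48, f(6) = 3/7.
Sum = Σ Δt_i · f(t_i).
Sum ≈ 2.4756.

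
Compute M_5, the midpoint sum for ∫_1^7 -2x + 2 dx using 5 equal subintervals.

-36

Δx = (7 − 1)/5 = 1.2.
Midpoints: 1.6, 2.8, 4, 5.2, 6.4.
f(1.6) = -1.2, f(2.8) = -3.6, f(4) = -6, f(5.2) = -8.4, f(6.4) = -10.8.
Sum = Δx · [f(1.6) + f(2.8) + f(4) + f(5.2) + f(6.4)].
Sum = -36.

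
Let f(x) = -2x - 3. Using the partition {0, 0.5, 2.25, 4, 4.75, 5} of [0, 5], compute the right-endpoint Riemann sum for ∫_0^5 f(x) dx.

-47

Subinterval widths: 0.5, 1.75, 1.75, 0.75, 0.25.
Right endpoints: 0.5, 2.25, 4, 4.75, 5.
f(0.5) = -4, f(2.25) = -7.5, f(4) = -11, f(4.75) = -12.5, f(5) = -13.
Sum = Σ Δx_i · f(x_i).
Sum = -47.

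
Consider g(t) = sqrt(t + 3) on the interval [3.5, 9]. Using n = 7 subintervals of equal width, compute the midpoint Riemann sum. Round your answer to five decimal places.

16.66627

Δt = (9 − 3.5)/7 = 11/14.
Midpoints: 109/28, 131/28, 153/28, 6.25, 197/28, 219/28, 241/28.
g(109/28) ≈ 2.62543, g(131/28) ≈ 2.77102, g(153/28) ≈ 2.90934, g(6.25) ≈ 3.04138, g(197/28) ≈ 3.16792, g(219/28) ≈ 3.28959, g(241/28) ≈ 3.40693.
Sum = Δt · [g(109/28) + g(131/28) + g(153/28) + ...].
Sum ≈ 16.66627.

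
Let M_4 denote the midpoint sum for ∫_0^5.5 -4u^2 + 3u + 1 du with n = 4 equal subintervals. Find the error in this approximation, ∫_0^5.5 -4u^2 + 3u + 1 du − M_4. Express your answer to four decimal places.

-3.4661

Exact integral: ∫_0^5.5 f(u) du ≈ -170.958333.
M_4 = -167.4921875.
Error ≈ -170.958333 − (-167.4921875) ≈ -3.4661.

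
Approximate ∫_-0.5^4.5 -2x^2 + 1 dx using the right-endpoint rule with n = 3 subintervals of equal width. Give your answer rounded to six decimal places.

Δx = (4.5 − (-0.5))/3 = 5/3.
Right endpoints: 7/6, 17/6, 4.5.
f(7/6) = -31/18, f(17/6) = -271/18, f(4.5) = -39.5.
Sum = Δx · [f(7/6) + f(17/6) + f(4.5)].
Sum ≈ -93.796296.

-93.796296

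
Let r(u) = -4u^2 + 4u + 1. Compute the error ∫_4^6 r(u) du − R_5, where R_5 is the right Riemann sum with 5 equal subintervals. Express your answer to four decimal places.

14.6133

Exact integral: ∫_4^6 r(u) du ≈ -160.666667.
R_5 = -175.28.
Error ≈ -160.666667 − (-175.28) ≈ 14.6133.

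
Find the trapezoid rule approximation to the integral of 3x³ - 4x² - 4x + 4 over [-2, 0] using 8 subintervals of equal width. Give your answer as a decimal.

-6.9375

Δx = (0 − (-2))/8 = 0.25.
f(-2) = -28, f(-1.75) = -17.328125, f(-1.5) = -9.125, f(-1.25) = -3.109375, f(-1) = 1, f(-0.75) = 3.484375, f(-0.5) = 4.625, f(-0.25) = 4.703125, f(0) = 4.
T_8 = (Δx/2)·[f(x_0) + 2f(x_1) + ... + 2f(x_{7}) + f(x_8)].
Sum = -6.9375.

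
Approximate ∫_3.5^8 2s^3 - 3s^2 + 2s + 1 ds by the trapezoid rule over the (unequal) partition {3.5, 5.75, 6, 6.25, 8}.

Subinterval widths: 2.25, 0.25, 0.25, 1.75.
f(3.5) = 57, f(5.75) = 293.53125, f(6) = 337, f(6.25) = 384.59375, f(8) = 849.
On each subinterval the trapezoid contributes (Δs_i/2)·[f(s_{i-1}) + f(s_i)].
Sum = 1642.7578125.

1642.7578125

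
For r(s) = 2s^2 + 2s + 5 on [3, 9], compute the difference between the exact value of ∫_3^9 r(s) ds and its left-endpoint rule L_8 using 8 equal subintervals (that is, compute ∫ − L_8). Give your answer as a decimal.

57.375

Exact integral: ∫_3^9 r(s) ds = 570.
L_8 = 512.625.
Error = 570 − 512.625 = 57.375.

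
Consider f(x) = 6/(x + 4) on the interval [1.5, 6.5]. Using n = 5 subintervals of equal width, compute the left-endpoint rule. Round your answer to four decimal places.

Δx = (6.5 − 1.5)/5 = 1.
Left endpoints: 1.5, 2.5, 3.5, 4.5, 5.5.
f(1.5) = 12/11, f(2.5) = 12/13, f(3.5) = 0.8, f(4.5) = 12/17, f(5.5) = 12/19.
Sum = Δx · [f(1.5) + f(2.5) + f(3.5) + f(4.5) + f(5.5)].
Sum ≈ 4.1514.

4.1514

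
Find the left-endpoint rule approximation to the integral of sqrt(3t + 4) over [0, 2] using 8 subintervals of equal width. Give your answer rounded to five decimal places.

5.10279

Δt = (2 − 0)/8 = 0.25.
Left endpoints: 0, 0.25, 0.5, 0.75, 1, 1.25, 1.5, 1.75.
f(0) ≈ 2.00000, f(0.25) ≈ 2.17945, f(0.5) ≈ 2.34521, f(0.75) ≈ 2.50000, f(1) ≈ 2.64575, f(1.25) ≈ 2.78388, f(1.5) ≈ 2.91548, f(1.75) ≈ 3.04138.
Sum = Δt · [f(0) + f(0.25) + f(0.5) + ...].
Sum ≈ 5.10279.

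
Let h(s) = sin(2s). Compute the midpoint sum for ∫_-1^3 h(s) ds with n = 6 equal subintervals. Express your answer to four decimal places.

Δs = (3 − (-1))/6 = 2/3.
Midpoints: -2/3, 0, 2/3, 4/3, 2, 8/3.
h(-2/3) ≈ -0.9719, h(0) ≈ 0.0000, h(2/3) ≈ 0.9719, h(4/3) ≈ 0.4573, h(2) ≈ -0.7568, h(8/3) ≈ -0.8133.
Sum = Δs · [h(-2/3) + h(0) + h(2/3) + ...].
Sum ≈ -0.7419.

-0.7419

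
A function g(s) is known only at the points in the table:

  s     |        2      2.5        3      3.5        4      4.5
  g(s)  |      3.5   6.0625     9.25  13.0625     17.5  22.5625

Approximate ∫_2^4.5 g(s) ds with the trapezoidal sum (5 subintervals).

Δs = 0.5.
T_5 = (0.5/2)·[3.5 + 2·6.0625 + 2·9.25 + 2·13.0625 + 2·17.5 + 22.5625] = 29.453125.

29.453125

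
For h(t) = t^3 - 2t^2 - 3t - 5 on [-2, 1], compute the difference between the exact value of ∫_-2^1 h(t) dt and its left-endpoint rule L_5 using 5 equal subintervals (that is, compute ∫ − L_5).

2.43

Exact integral: ∫_-2^1 h(t) dt = -20.25.
L_5 = -22.68.
Error = -20.25 − (-22.68) = 2.43.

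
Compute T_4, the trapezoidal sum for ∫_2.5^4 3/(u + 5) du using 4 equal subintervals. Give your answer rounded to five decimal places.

Δu = (4 − 2.5)/4 = 0.375.
f(2.5) = 0.4, f(2.875) = 8/21, f(3.25) = 4/11, f(3.625) = 8/23, f(4) = 1/3.
T_4 = (Δu/2)·[f(u_0) + 2f(u_1) + 2f(u_2) + 2f(u_3) + f(u_4)].
Sum ≈ 0.54716.

0.54716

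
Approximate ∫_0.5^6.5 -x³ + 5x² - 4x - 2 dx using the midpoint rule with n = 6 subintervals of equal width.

Δx = (6.5 − 0.5)/6 = 1.
Midpoints: 1, 2, 3, 4, 5, 6.
f(1) = -2, f(2) = 2, f(3) = 4, f(4) = -2, f(5) = -22, f(6) = -62.
Sum = Δx · [f(1) + f(2) + f(3) + ...].
Sum = -82.

-82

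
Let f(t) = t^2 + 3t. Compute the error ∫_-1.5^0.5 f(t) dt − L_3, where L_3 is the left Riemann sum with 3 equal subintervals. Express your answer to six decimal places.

1.185185

Exact integral: ∫_-1.5^0.5 f(t) dt ≈ -1.83333333.
L_3 ≈ -3.01851852.
Error ≈ -1.83333333 − (-3.01851852) ≈ 1.185185.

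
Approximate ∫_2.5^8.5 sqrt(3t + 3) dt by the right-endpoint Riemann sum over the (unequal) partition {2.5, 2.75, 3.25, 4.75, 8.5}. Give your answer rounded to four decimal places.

Subinterval widths: 0.25, 0.5, 1.5, 3.75.
Right endpoints: 2.75, 3.25, 4.75, 8.5.
f(2.75) ≈ 3.3541, f(3.25) ≈ 3.5707, f(4.75) ≈ 4.1533, f(8.5) ≈ 5.3385.
Sum = Σ Δt_i · f(t_i).
Sum ≈ 28.8734.

28.8734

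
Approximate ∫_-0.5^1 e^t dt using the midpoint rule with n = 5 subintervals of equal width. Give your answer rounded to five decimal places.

Δt = (1 − (-0.5))/5 = 0.3.
Midpoints: -0.35, -0.05, 0.25, 0.55, 0.85.
f(-0.35) ≈ 0.70469, f(-0.05) ≈ 0.95123, f(0.25) ≈ 1.28403, f(0.55) ≈ 1.73325, f(0.85) ≈ 2.33965.
Sum = Δt · [f(-0.35) + f(-0.05) + f(0.25) + f(0.55) + f(0.85)].
Sum ≈ 2.10385.

2.10385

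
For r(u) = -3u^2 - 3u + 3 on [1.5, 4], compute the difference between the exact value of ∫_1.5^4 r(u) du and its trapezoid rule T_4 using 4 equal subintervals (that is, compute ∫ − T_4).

Exact integral: ∫_1.5^4 r(u) du = -73.75.
T_4 = -74.23828125.
Error = -73.75 − (-74.23828125) = 0.48828125.

0.48828125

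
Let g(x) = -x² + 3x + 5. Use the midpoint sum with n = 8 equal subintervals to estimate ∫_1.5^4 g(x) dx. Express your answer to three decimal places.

12.937

Δx = (4 − 1.5)/8 = 0.3125.
Midpoints: 1.65625, 1.96875, 2.28125, 2.59375, 2.90625, 3.21875, 3.53125, 3.84375.
g(1.65625) = 7399/1024, g(1.96875) = 7199/1024, g(2.28125) = 6799/1024, g(2.59375) = 6199/1024, g(2.90625) = 5399/1024, g(3.21875) = 4399/1024, g(3.53125) = 3199/1024, g(3.84375) = 1799/1024.
Sum = Δx · [g(1.65625) + g(1.96875) + g(2.28125) + ...].
Sum ≈ 12.937.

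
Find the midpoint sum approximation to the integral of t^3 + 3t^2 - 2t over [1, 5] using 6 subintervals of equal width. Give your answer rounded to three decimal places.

Δt = (5 − 1)/6 = 2/3.
Midpoints: 4/3, 2, 8/3, 10/3, 4, 14/3.
f(4/3) = 136/27, f(2) = 16, f(8/3) = 944/27, f(10/3) = 1720/27, f(4) = 104, f(14/3) = 4256/27.
Sum = Δt · [f(4/3) + f(2) + f(8/3) + ...].
Sum ≈ 254.222.

254.222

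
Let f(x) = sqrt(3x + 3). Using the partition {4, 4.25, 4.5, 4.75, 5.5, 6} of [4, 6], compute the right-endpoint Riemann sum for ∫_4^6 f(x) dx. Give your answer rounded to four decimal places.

Subinterval widths: 0.25, 0.25, 0.25, 0.75, 0.5.
Right endpoints: 4.25, 4.5, 4.75, 5.5, 6.
f(4.25) ≈ 3.9686, f(4.5) ≈ 4.0620, f(4.75) ≈ 4.1533, f(5.5) ≈ 4.4159, f(6) ≈ 4.5826.
Sum = Σ Δx_i · f(x_i).
Sum ≈ 8.6492.

8.6492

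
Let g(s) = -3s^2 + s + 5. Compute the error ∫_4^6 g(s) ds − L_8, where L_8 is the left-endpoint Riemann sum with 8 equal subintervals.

Exact integral: ∫_4^6 g(s) ds = -132.
L_8 = -124.8125.
Error = -132 − (-124.8125) = -7.1875.

-7.1875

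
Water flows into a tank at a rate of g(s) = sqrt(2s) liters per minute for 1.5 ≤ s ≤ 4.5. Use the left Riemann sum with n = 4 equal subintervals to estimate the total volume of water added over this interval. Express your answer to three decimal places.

6.781

Δs = (4.5 − 1.5)/4 = 0.75.
Left endpoints: 1.5, 2.25, 3, 3.75.
g(1.5) ≈ 1.732, g(2.25) ≈ 2.121, g(3) ≈ 2.449, g(3.75) ≈ 2.739.
Sum = Δs · [g(1.5) + g(2.25) + g(3) + g(3.75)].
Sum ≈ 6.781.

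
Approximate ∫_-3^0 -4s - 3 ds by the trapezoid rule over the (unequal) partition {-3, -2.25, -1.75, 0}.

Subinterval widths: 0.75, 0.5, 1.75.
f(-3) = 9, f(-2.25) = 6, f(-1.75) = 4, f(0) = -3.
On each subinterval the trapezoid contributes (Δs_i/2)·[f(s_{i-1}) + f(s_i)].
Sum = 9.

9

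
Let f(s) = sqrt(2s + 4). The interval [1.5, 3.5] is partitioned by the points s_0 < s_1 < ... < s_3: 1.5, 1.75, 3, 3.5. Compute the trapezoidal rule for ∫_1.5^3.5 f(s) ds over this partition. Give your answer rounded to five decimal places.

5.98083

Subinterval widths: 0.25, 1.25, 0.5.
f(1.5) ≈ 2.64575, f(1.75) ≈ 2.73861, f(3) ≈ 3.16228, f(3.5) ≈ 3.31662.
On each subinterval the trapezoid contributes (Δs_i/2)·[f(s_{i-1}) + f(s_i)].
Sum ≈ 5.98083.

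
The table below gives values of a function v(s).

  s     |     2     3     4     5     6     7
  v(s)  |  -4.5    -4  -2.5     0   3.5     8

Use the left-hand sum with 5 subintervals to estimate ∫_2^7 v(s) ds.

Δs = 1.
Sum = 1·[(-4.5) + (-4) + (-2.5) + 0 + 3.5] = -7.5.

-7.5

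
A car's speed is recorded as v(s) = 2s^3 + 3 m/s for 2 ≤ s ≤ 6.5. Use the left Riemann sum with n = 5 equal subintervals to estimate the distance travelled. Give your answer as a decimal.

673.56

Δs = (6.5 − 2)/5 = 0.9.
Left endpoints: 2, 2.9, 3.8, 4.7, 5.6.
v(2) = 19, v(2.9) = 51.778, v(3.8) = 112.744, v(4.7) = 210.646, v(5.6) = 354.232.
Sum = Δs · [v(2) + v(2.9) + v(3.8) + v(4.7) + v(5.6)].
Sum = 673.56.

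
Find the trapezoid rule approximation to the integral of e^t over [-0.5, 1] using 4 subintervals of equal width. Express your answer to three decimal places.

2.136

Δt = (1 − (-0.5))/4 = 0.375.
f(-0.5) ≈ 0.607, f(-0.125) ≈ 0.882, f(0.25) ≈ 1.284, f(0.625) ≈ 1.868, f(1) ≈ 2.718.
T_4 = (Δt/2)·[f(t_0) + 2f(t_1) + 2f(t_2) + 2f(t_3) + f(t_4)].
Sum ≈ 2.136.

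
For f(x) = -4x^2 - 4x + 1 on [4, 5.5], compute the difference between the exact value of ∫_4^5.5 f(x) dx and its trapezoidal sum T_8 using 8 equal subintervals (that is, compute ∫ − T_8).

Exact integral: ∫_4^5.5 f(x) dx = -163.5.
T_8 = -163.53515625.
Error = -163.5 − (-163.53515625) = 0.03515625.

0.03515625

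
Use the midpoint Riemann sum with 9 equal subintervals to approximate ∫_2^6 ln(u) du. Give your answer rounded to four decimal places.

Δu = (6 − 2)/9 = 4/9.
Midpoints: 20/9, 8/3, 28/9, 32/9, 4, 40/9, 44/9, 16/3, 52/9.
f(20/9) ≈ 0.7985, f(8/3) ≈ 0.9808, f(28/9) ≈ 1.1350, f(32/9) ≈ 1.2685, f(4) ≈ 1.3863, f(40/9) ≈ 1.4917, f(44/9) ≈ 1.5870, f(16/3) ≈ 1.6740, f(52/9) ≈ 1.7540.
Sum = Δu · [f(20/9) + f(8/3) + f(28/9) + ...].
Sum ≈ 5.3670.

5.3670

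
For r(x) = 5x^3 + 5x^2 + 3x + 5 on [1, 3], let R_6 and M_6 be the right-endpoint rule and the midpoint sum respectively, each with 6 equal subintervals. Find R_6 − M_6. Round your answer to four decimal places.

31.2778

R_6 ≈ 195.962963.
M_6 ≈ 164.685185.
R_6 − M_6 ≈ 31.2778.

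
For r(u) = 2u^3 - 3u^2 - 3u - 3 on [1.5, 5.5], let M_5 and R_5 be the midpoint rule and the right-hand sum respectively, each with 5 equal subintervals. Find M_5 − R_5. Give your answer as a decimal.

M_5 = 234.16.
R_5 = 337.68.
M_5 − R_5 = -103.52.

-103.52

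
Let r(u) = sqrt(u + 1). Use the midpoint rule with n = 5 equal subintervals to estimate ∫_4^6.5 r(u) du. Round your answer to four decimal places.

Δu = (6.5 − 4)/5 = 0.5.
Midpoints: 4.25, 4.75, 5.25, 5.75, 6.25.
r(4.25) ≈ 2.2913, r(4.75) ≈ 2.3979, r(5.25) ≈ 2.5000, r(5.75) ≈ 2.5981, r(6.25) ≈ 2.6926.
Sum = Δu · [r(4.25) + r(4.75) + r(5.25) + r(5.75) + r(6.25)].
Sum ≈ 6.2399.

6.2399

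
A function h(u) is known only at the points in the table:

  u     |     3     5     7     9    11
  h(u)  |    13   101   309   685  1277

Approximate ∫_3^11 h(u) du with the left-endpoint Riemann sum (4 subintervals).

2216

Δu = 2.
Sum = 2·[13 + 101 + 309 + 685] = 2216.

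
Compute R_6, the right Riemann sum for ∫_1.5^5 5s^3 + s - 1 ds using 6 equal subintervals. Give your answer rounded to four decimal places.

Δs = (5 − 1.5)/6 = 7/12.
Right endpoints: 25/12, 8/3, 3.25, 23/6, 53/12, 5.
f(25/12) = 79997/1728, f(8/3) = 2605/27, f(3.25) = 173.890625, f(23/6) = 61447/216, f(53/12) = 750289/1728, f(5) = 629.
Sum = Δs · [f(25/12) + f(8/3) + f(3.25) + ...].
Sum ≈ 970.8641.

970.8641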